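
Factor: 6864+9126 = 15990 = 2^1*3^1*5^1*13^1  *41^1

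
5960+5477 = 11437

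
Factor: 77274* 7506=2^2*3^9*53^1*139^1 = 580018644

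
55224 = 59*936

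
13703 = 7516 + 6187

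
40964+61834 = 102798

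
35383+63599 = 98982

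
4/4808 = 1/1202 = 0.00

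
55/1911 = 55/1911 = 0.03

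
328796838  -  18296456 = 310500382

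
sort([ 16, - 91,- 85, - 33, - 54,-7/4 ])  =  [ - 91, -85, - 54, - 33,- 7/4,16 ]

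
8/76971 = 8/76971 = 0.00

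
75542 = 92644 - 17102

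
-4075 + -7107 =-11182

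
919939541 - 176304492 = 743635049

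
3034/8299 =3034/8299 = 0.37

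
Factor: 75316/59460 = 3^( - 1 )*5^(-1)*19^1 = 19/15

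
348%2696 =348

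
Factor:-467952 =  - 2^4* 3^1*9749^1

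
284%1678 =284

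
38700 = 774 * 50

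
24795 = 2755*9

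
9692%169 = 59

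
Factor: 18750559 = 29^1*646571^1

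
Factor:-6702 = -2^1*3^1*1117^1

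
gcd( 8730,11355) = 15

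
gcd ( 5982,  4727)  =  1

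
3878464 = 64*60601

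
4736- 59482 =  - 54746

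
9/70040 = 9/70040 =0.00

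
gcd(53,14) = 1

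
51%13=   12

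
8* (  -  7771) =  -62168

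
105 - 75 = 30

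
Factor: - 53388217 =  - 29^1*1840973^1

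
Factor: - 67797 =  - 3^7*31^1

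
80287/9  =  8920 + 7/9 = 8920.78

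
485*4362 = 2115570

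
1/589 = 1/589 = 0.00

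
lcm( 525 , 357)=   8925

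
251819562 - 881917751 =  - 630098189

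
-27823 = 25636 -53459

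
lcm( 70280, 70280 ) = 70280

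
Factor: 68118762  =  2^1*3^1*17^1*19^1*35149^1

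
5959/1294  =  5959/1294 =4.61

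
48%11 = 4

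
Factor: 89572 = 2^2*7^2*457^1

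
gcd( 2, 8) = 2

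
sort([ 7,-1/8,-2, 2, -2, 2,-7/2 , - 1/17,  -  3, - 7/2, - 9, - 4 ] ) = [ -9, - 4, - 7/2, - 7/2, - 3,-2,- 2,  -  1/8, - 1/17 , 2, 2,7]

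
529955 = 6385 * 83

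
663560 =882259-218699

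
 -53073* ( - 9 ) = 477657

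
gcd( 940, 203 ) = 1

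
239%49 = 43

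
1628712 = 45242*36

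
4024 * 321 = 1291704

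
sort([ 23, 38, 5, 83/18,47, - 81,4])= [ - 81, 4, 83/18,5, 23, 38,  47 ] 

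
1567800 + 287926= 1855726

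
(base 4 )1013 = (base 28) 2f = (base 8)107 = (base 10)71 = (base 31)29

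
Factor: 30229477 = 30229477^1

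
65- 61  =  4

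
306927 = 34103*9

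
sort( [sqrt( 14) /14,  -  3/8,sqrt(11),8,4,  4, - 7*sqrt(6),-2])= [-7*sqrt( 6), - 2, - 3/8,  sqrt ( 14)/14,sqrt( 11), 4,4,8 ]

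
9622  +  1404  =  11026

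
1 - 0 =1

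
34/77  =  34/77   =  0.44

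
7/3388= 1/484 = 0.00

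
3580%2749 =831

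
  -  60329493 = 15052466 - 75381959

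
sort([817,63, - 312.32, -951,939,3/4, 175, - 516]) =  [ - 951, - 516, - 312.32,3/4, 63, 175,817,939 ] 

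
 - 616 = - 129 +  - 487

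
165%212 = 165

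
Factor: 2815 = 5^1 * 563^1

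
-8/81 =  - 8/81 = -  0.10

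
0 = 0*5469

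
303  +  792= 1095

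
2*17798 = 35596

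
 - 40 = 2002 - 2042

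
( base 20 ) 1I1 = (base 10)761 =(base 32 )NP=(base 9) 1035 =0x2f9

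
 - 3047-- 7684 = 4637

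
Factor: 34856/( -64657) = - 2^3*19^(  -  1)*41^(- 1)*83^(  -  1)*4357^1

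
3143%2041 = 1102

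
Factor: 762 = 2^1*3^1*127^1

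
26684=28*953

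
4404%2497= 1907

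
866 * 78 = 67548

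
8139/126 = 2713/42   =  64.60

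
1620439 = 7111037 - 5490598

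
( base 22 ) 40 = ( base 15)5D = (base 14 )64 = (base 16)58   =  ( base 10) 88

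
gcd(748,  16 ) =4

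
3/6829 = 3/6829  =  0.00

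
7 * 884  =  6188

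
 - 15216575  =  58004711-73221286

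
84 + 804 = 888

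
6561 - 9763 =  - 3202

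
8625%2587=864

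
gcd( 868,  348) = 4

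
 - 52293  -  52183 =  -104476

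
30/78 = 5/13 = 0.38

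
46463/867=46463/867=53.59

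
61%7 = 5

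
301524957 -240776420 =60748537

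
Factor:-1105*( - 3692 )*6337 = 25852805420 = 2^2 * 5^1*13^2*17^1*71^1*6337^1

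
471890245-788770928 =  - 316880683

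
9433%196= 25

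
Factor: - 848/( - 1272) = 2/3 = 2^1*3^(-1)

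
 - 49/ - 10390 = 49/10390 = 0.00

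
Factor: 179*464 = 2^4*29^1*179^1 = 83056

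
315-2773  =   - 2458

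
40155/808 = 49 +563/808 = 49.70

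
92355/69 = 30785/23 = 1338.48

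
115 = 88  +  27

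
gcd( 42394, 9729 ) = 47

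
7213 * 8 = 57704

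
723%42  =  9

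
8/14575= 8/14575 = 0.00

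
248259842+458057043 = 706316885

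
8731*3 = 26193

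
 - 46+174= 128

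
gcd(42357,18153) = 6051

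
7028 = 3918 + 3110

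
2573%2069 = 504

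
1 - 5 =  - 4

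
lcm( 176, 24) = 528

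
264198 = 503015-238817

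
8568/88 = 97 + 4/11 = 97.36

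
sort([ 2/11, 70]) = [ 2/11,70]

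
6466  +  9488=15954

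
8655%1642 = 445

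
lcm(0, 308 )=0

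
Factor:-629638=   -  2^1*83^1*3793^1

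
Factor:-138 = -2^1 * 3^1*23^1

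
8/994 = 4/497 = 0.01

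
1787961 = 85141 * 21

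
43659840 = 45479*960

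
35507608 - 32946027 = 2561581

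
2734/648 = 1367/324 = 4.22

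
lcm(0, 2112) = 0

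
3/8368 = 3/8368 = 0.00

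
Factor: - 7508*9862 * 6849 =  - 507126643704= -  2^3*3^2*761^1*1877^1*4931^1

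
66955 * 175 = 11717125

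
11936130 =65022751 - 53086621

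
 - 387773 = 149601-537374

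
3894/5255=3894/5255 = 0.74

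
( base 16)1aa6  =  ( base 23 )cke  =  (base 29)837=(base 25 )AMM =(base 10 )6822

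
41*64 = 2624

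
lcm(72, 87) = 2088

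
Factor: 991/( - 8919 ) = -3^( - 2 ) = - 1/9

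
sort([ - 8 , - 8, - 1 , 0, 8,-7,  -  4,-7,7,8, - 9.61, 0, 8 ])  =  [  -  9.61,-8, - 8, - 7,  -  7, - 4,  -  1, 0,  0,7, 8, 8, 8]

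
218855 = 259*845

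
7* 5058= 35406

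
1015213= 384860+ 630353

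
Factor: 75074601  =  3^1*7^1*17^1*113^1* 1861^1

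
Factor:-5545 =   -  5^1*1109^1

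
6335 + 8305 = 14640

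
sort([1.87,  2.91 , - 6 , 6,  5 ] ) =[ - 6,1.87, 2.91,5,  6 ]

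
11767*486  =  5718762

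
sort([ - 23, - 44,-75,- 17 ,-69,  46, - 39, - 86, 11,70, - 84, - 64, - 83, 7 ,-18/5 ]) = [ - 86, - 84, - 83, - 75, - 69, - 64,  -  44, - 39, -23,-17, -18/5, 7, 11,46,70 ] 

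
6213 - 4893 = 1320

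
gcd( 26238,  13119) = 13119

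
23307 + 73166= 96473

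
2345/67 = 35=35.00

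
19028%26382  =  19028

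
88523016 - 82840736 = 5682280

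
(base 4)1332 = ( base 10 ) 126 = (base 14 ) 90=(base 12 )a6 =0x7e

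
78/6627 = 26/2209 = 0.01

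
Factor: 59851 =11^1*5441^1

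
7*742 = 5194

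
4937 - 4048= 889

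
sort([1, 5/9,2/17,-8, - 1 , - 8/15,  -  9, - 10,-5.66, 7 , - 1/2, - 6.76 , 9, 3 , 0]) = [ - 10 , - 9, - 8 ,  -  6.76, - 5.66 , - 1 , - 8/15,-1/2, 0,2/17,  5/9, 1,3, 7,  9 ] 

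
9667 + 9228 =18895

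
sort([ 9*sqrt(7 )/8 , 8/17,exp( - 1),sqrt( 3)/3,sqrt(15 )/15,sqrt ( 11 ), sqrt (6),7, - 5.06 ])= [ - 5.06, sqrt( 15)/15,  exp( - 1) , 8/17,sqrt( 3) /3,sqrt (6 ), 9 * sqrt (7 ) /8,sqrt( 11 ),7]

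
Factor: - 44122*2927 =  - 129145094 = -2^1*13^1*1697^1 * 2927^1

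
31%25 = 6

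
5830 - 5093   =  737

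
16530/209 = 870/11 = 79.09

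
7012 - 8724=- 1712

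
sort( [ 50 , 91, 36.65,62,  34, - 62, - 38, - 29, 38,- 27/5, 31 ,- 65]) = [ - 65,-62, - 38,-29, - 27/5, 31, 34, 36.65,38,50,62, 91] 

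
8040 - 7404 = 636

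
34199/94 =363 + 77/94=363.82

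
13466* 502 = 6759932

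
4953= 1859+3094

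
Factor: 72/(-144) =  - 1/2=- 2^ ( - 1 )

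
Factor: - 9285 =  - 3^1*5^1*619^1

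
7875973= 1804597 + 6071376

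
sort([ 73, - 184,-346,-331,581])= [ - 346,  -  331, - 184,73, 581]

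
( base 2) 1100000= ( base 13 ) 75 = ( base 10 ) 96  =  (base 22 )48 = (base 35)2Q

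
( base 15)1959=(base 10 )5484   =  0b1010101101100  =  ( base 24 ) 9cc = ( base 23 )A8A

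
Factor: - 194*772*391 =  - 58559288 = -2^3*17^1*23^1*97^1 *193^1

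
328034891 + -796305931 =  - 468271040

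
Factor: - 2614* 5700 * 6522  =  -97176495600 = - 2^4* 3^2*5^2 * 19^1*1087^1*1307^1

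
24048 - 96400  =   - 72352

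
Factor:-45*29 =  - 1305 = - 3^2*5^1 * 29^1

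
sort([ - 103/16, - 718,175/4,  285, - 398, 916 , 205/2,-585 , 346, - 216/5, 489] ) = [ - 718,-585, -398, - 216/5, -103/16,175/4 , 205/2,285, 346, 489, 916 ]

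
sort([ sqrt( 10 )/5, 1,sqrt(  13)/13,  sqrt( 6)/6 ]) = [ sqrt( 13) /13,sqrt( 6 ) /6,sqrt(10)/5, 1 ]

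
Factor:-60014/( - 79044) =2^( - 1) *3^ ( - 1 ) * 7^( - 1)*37^1*811^1*941^ ( - 1 )=30007/39522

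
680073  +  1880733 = 2560806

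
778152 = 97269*8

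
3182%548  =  442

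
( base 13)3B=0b110010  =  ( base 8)62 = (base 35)1f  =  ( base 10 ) 50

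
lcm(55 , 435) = 4785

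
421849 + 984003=1405852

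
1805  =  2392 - 587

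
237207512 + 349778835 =586986347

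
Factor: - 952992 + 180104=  - 772888 = -2^3*17^1*5683^1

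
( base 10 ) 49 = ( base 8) 61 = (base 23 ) 23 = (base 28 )1l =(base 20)29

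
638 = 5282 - 4644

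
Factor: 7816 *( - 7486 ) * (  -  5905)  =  2^4*5^1*19^1*197^1*977^1*1181^1 = 345504951280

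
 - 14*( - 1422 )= 19908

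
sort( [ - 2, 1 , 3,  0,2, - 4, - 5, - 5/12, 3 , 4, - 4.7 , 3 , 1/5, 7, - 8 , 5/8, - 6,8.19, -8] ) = [-8, - 8,  -  6, - 5, - 4.7, - 4, - 2,-5/12, 0,1/5 , 5/8,1,  2,3,3,3, 4, 7, 8.19] 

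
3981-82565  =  -78584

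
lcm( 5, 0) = 0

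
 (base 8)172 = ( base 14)8a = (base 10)122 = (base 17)73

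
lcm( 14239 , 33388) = 968252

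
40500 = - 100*( - 405)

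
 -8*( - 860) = 6880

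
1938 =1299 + 639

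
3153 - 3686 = -533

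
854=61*14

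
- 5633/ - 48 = 5633/48 = 117.35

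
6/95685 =2/31895 = 0.00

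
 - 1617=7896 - 9513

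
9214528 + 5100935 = 14315463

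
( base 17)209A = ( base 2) 10011100000101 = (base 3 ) 111200222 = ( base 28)ckl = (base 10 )9989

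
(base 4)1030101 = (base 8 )11421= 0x1311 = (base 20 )C41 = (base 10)4881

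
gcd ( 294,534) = 6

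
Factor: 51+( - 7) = 2^2 * 11^1= 44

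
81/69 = 1 + 4/23 = 1.17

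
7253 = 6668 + 585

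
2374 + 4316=6690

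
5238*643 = 3368034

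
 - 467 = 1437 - 1904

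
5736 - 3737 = 1999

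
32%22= 10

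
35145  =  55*639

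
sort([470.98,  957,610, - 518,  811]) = [ - 518, 470.98, 610,811 , 957 ] 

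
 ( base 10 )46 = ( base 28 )1I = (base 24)1m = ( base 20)26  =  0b101110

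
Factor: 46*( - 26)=-2^2  *13^1 * 23^1 = -1196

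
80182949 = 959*83611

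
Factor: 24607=11^1*2237^1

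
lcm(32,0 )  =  0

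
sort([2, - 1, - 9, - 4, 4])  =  [ - 9, - 4, - 1, 2,  4 ] 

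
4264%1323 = 295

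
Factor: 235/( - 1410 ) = - 2^( - 1 ) * 3^( - 1 )  =  - 1/6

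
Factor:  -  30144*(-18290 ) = 2^7*3^1*5^1* 31^1 * 59^1*157^1 = 551333760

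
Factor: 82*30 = 2460  =  2^2*3^1* 5^1*41^1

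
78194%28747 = 20700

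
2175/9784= 2175/9784 = 0.22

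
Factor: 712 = 2^3*89^1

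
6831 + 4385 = 11216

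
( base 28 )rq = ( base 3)1001222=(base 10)782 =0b1100001110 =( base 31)P7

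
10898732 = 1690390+9208342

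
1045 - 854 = 191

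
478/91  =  478/91 = 5.25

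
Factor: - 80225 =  - 5^2 * 3209^1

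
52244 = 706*74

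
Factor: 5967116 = 2^2*173^1*8623^1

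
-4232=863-5095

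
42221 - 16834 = 25387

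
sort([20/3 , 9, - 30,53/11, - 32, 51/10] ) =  [- 32, - 30 , 53/11,51/10, 20/3, 9 ]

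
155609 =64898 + 90711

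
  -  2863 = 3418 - 6281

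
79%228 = 79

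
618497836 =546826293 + 71671543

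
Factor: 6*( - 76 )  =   - 2^3*3^1 * 19^1 = - 456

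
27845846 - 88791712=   -  60945866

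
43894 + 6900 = 50794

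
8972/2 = 4486 = 4486.00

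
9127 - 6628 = 2499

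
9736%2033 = 1604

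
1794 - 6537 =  - 4743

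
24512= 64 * 383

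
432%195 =42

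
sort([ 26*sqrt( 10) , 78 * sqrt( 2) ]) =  [ 26 * sqrt ( 10), 78 *sqrt ( 2)]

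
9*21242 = 191178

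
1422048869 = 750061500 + 671987369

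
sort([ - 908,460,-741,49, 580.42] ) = [  -  908, - 741 , 49,460, 580.42]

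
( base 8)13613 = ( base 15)1bbc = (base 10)6027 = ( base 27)876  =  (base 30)6KR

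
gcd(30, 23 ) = 1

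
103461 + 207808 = 311269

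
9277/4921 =1 + 4356/4921 = 1.89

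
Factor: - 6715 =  - 5^1*17^1* 79^1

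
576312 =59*9768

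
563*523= 294449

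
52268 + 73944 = 126212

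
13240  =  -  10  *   (-1324)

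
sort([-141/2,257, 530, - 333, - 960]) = [-960, - 333, - 141/2,  257,  530 ] 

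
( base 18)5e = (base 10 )104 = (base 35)2y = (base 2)1101000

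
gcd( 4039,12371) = 1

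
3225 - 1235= 1990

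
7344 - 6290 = 1054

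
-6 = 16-22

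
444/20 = 111/5= 22.20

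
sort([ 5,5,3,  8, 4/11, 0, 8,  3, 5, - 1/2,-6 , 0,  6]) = [ - 6,-1/2,  0,0,4/11,3, 3,5,  5, 5, 6,  8, 8 ]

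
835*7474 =6240790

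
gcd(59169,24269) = 1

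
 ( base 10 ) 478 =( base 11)3A5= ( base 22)LG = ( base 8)736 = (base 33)eg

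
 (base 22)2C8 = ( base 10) 1240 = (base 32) 16o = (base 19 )385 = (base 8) 2330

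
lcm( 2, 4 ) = 4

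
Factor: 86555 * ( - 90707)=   -7851144385 = -  5^1 * 7^1*61^1*1487^1*2473^1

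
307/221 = 1 + 86/221 = 1.39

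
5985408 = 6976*858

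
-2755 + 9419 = 6664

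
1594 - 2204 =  - 610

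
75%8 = 3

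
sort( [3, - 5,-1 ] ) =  [  -  5, - 1, 3] 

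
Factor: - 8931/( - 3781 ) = 3^1*13^1 *19^( - 1)*199^( - 1 ) * 229^1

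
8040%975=240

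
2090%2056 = 34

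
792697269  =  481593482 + 311103787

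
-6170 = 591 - 6761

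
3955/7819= 565/1117  =  0.51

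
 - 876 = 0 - 876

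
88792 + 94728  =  183520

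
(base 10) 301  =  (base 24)cd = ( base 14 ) 177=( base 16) 12D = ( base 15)151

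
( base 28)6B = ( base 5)1204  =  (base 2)10110011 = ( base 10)179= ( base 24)7B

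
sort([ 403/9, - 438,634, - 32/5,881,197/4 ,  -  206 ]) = [ - 438,  -  206, - 32/5, 403/9 , 197/4,634,881] 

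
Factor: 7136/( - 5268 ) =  - 1784/1317 = -2^3*3^(  -  1) * 223^1 * 439^(-1)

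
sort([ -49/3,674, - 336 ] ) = [- 336,-49/3, 674]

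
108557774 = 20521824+88035950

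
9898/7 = 1414 = 1414.00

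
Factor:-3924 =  - 2^2*3^2*109^1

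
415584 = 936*444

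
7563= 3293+4270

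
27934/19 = 1470 + 4/19 = 1470.21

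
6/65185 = 6/65185=0.00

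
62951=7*8993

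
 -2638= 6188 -8826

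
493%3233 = 493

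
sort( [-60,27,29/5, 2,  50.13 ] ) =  [  -  60,2,29/5 , 27,  50.13 ] 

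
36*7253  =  261108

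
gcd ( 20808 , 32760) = 72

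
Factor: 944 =2^4 * 59^1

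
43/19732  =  43/19732 = 0.00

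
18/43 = 18/43 = 0.42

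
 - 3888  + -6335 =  - 10223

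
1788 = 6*298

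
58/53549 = 58/53549  =  0.00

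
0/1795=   0= 0.00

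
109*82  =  8938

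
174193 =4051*43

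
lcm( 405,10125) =10125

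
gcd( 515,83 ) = 1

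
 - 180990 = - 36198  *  5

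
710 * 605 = 429550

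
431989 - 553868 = - 121879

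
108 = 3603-3495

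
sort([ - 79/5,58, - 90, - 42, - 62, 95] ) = [ - 90, - 62, - 42, - 79/5, 58,95]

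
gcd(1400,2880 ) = 40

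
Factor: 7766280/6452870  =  2^2* 3^5*17^1*47^1*127^( - 1 )*5081^ ( - 1 ) = 776628/645287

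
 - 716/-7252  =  179/1813 = 0.10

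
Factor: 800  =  2^5*5^2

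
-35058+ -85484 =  - 120542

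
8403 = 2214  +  6189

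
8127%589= 470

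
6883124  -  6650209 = 232915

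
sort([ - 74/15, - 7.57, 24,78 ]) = [  -  7.57,-74/15, 24, 78 ]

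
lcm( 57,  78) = 1482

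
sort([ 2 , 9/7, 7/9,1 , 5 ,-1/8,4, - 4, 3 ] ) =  [ - 4, - 1/8, 7/9,  1, 9/7,  2 , 3, 4, 5 ]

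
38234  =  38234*1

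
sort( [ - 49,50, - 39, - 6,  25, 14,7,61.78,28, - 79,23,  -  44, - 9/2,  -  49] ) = [ - 79,- 49, - 49, - 44,  -  39, - 6, - 9/2, 7, 14,  23, 25,28, 50,  61.78]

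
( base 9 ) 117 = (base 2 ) 1100001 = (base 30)37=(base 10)97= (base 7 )166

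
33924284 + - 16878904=17045380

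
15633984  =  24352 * 642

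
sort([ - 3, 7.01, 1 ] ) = [-3,1, 7.01 ]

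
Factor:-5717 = -5717^1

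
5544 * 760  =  4213440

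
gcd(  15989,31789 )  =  1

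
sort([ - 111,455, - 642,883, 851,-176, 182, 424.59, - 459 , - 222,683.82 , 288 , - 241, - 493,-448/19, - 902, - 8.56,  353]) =[ - 902, - 642, - 493, - 459, - 241, - 222,-176, - 111, - 448/19,-8.56,  182,288, 353,424.59,455,683.82 , 851,  883]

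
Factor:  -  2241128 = -2^3*457^1 * 613^1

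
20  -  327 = -307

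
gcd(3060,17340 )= 1020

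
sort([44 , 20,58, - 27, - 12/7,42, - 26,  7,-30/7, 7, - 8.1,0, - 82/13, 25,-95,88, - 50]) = [ - 95 , - 50, - 27, - 26, -8.1, - 82/13,-30/7, - 12/7,0,7,7 , 20, 25,42 , 44, 58, 88]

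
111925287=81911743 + 30013544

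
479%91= 24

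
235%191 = 44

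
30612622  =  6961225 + 23651397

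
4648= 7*664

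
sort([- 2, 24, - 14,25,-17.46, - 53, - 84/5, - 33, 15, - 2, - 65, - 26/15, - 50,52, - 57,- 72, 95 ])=[-72, - 65, - 57, - 53, - 50, - 33, - 17.46, - 84/5, - 14, - 2,-2,  -  26/15, 15,  24 , 25,52  ,  95]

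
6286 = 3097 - -3189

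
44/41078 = 22/20539 = 0.00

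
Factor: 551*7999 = 19^2*29^1 * 421^1 = 4407449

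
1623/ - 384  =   - 541/128=- 4.23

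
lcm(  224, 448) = 448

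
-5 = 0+-5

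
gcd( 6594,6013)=7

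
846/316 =423/158 = 2.68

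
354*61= 21594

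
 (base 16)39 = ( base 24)29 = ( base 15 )3C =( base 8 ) 71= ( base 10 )57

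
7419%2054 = 1257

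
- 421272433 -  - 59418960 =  - 361853473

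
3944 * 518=2042992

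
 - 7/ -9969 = 7/9969 = 0.00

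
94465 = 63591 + 30874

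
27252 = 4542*6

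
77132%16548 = 10940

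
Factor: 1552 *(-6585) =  - 10219920 = - 2^4*3^1*5^1*97^1*439^1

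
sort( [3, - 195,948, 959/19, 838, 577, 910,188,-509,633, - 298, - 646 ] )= [ - 646, - 509,-298, - 195,  3, 959/19, 188,  577,633, 838,910,948]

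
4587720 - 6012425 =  - 1424705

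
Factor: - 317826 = -2^1*3^2*17657^1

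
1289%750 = 539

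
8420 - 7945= 475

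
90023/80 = 90023/80  =  1125.29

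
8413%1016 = 285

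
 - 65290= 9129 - 74419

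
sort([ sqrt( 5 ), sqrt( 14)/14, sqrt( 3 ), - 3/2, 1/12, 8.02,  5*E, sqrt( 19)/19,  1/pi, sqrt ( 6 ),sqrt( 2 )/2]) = [-3/2,1/12,sqrt( 19 )/19, sqrt( 14)/14, 1/pi, sqrt( 2)/2,  sqrt( 3 ), sqrt( 5), sqrt( 6), 8.02, 5*E]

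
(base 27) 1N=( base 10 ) 50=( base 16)32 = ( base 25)20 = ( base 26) 1o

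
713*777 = 554001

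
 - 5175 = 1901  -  7076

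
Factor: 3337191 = 3^2*11^1*13^1*2593^1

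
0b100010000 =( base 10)272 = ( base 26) ac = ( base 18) F2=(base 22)c8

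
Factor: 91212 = 2^2 * 3^1*11^1 * 691^1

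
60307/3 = 60307/3 = 20102.33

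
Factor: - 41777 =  - 41777^1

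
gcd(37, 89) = 1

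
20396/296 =5099/74  =  68.91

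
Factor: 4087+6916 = 11003  =  11003^1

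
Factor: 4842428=2^2*41^1*29527^1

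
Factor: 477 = 3^2*53^1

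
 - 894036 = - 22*40638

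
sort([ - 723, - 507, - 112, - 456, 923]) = [ - 723, - 507,  -  456,  -  112,923]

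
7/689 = 7/689 = 0.01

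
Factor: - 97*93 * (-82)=2^1*3^1*31^1*41^1*97^1 = 739722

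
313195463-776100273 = - 462904810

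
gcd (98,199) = 1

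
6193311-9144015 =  - 2950704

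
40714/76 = 20357/38 = 535.71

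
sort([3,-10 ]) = [ - 10, 3]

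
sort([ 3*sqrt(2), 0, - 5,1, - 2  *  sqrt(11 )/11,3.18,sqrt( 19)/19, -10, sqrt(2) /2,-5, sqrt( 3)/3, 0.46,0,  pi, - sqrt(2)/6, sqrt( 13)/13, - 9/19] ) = [  -  10 , - 5, - 5, - 2*sqrt ( 11)/11, - 9/19, - sqrt(2)/6, 0, 0, sqrt(19)/19,sqrt(13)/13 , 0.46,sqrt(3)/3, sqrt ( 2)/2,1, pi, 3.18  ,  3*sqrt( 2)]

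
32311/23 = 32311/23= 1404.83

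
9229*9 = 83061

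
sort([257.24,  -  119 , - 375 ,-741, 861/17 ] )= [  -  741, - 375 , - 119, 861/17,  257.24 ] 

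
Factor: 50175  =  3^2*5^2*223^1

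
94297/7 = 13471 = 13471.00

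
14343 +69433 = 83776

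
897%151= 142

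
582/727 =582/727 = 0.80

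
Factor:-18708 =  - 2^2*3^1*1559^1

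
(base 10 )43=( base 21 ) 21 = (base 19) 25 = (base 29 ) 1E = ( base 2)101011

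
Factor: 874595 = 5^1*211^1*829^1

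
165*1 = 165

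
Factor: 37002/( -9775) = -2^1*3^1*5^( - 2) * 7^1*17^( - 1)*23^ ( - 1)*881^1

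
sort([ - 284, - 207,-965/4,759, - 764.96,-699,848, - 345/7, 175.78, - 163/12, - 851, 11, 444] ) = [ - 851, - 764.96,-699, - 284, - 965/4,-207, - 345/7, - 163/12 , 11, 175.78, 444,759, 848]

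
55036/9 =6115+1/9= 6115.11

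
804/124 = 201/31  =  6.48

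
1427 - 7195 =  - 5768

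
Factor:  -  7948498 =  -  2^1*19^2*101^1*109^1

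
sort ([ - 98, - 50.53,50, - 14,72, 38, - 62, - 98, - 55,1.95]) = [ - 98, -98, - 62, - 55, - 50.53, - 14, 1.95, 38,50,72 ]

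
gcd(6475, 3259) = 1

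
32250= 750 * 43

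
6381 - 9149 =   -  2768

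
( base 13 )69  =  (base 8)127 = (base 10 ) 87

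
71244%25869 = 19506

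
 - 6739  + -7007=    - 13746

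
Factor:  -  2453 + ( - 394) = - 3^1*13^1*73^1  =  - 2847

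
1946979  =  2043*953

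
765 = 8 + 757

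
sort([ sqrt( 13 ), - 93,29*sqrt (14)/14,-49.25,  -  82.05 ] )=[ -93 , - 82.05, - 49.25,sqrt( 13),29*sqrt( 14 ) /14] 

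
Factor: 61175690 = 2^1*5^1*17^1* 41^1*67^1*131^1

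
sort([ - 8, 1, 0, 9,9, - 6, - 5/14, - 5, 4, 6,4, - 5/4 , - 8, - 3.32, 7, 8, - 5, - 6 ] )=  [ -8, - 8, - 6, - 6, - 5, - 5, - 3.32, - 5/4,-5/14, 0, 1, 4, 4, 6, 7, 8, 9, 9]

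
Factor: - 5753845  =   - 5^1*1150769^1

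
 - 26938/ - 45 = 598 + 28/45= 598.62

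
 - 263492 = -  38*6934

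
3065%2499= 566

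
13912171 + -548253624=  - 534341453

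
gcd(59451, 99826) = 19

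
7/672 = 1/96 = 0.01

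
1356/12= 113 = 113.00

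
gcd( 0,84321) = 84321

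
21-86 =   -  65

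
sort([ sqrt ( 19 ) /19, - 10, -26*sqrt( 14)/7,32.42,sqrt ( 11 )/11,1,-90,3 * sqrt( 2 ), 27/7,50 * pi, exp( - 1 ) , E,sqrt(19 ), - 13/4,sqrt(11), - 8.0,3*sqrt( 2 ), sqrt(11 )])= [- 90, - 26*sqrt( 14 ) /7,-10 , - 8.0, - 13/4, sqrt( 19 ) /19 , sqrt(11 )/11,exp(  -  1),1, E,sqrt ( 11),sqrt( 11 ),27/7,3*sqrt( 2), 3*sqrt( 2),sqrt( 19 ),32.42,50*pi]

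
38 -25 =13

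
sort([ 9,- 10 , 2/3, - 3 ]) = [  -  10 , - 3,2/3,9 ]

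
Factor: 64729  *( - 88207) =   -  7^3 * 1321^1*12601^1  =  - 5709550903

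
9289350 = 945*9830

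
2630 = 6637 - 4007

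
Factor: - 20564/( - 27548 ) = 53^1*71^(-1) = 53/71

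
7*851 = 5957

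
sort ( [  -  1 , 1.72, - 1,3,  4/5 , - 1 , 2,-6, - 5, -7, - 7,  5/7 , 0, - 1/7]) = [ - 7 ,- 7,-6,  -  5 , - 1 , - 1, - 1, - 1/7, 0,5/7 , 4/5, 1.72, 2,  3]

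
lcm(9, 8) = 72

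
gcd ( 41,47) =1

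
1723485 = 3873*445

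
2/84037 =2/84037 = 0.00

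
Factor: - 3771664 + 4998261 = 41^1*29917^1 = 1226597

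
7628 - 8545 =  - 917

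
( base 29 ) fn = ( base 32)ea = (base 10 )458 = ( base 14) 24a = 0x1CA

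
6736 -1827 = 4909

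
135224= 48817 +86407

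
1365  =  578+787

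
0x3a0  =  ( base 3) 1021101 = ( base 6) 4144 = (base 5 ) 12203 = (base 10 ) 928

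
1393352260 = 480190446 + 913161814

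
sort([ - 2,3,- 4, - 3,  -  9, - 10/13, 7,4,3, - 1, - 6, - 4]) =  [ - 9  , - 6, - 4, - 4,  -  3 , - 2, - 1 , - 10/13,  3 , 3, 4, 7]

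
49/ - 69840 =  - 49/69840 = - 0.00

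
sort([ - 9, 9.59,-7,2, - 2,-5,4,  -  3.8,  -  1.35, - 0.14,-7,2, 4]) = [ - 9,  -  7, - 7,-5,-3.8,-2,-1.35,- 0.14,2, 2,4,  4,  9.59 ]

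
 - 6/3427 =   -  6/3427 = - 0.00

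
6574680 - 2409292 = 4165388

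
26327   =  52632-26305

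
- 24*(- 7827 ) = 187848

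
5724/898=6  +  168/449 = 6.37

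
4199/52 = 323/4  =  80.75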